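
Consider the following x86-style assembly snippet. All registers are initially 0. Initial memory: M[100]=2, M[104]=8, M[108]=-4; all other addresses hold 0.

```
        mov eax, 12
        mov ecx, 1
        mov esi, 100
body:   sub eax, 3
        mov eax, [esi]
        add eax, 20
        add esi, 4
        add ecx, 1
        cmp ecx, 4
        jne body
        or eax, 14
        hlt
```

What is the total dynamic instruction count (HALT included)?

26

mov eax, 12 → eax=12
mov ecx, 1 → ecx=1
mov esi, 100 → esi=100
sub eax, 3 → eax=12-3=9
mov eax, [esi] → eax=M[100]=2
add eax, 20 → eax=2+20=22
add esi, 4 → esi=100+4=104
add ecx, 1 → ecx=1+1=2
cmp ecx, 4  (cmp 2,4)
jne body: taken
sub eax, 3 → eax=22-3=19
mov eax, [esi] → eax=M[104]=8
add eax, 20 → eax=8+20=28
add esi, 4 → esi=104+4=108
add ecx, 1 → ecx=2+1=3
cmp ecx, 4  (cmp 3,4)
jne body: taken
sub eax, 3 → eax=28-3=25
mov eax, [esi] → eax=M[108]=-4
add eax, 20 → eax=(-4)+20=16
add esi, 4 → esi=108+4=112
add ecx, 1 → ecx=3+1=4
cmp ecx, 4  (cmp 4,4)
jne body: not taken
or eax, 14 → eax=16|14=30
halt.
Total executed instructions: 26.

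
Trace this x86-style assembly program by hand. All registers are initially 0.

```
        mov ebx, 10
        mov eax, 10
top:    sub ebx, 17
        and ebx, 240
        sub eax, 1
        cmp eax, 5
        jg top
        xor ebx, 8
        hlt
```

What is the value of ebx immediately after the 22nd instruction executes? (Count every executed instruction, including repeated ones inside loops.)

ebx=10
eax=10
ebx=10-17=-7
ebx=(-7)&240=240
eax=10-1=9
cmp eax, 5  (cmp 9,5)
jg top: taken
ebx=240-17=223
ebx=223&240=208
eax=9-1=8
cmp eax, 5  (cmp 8,5)
jg top: taken
ebx=208-17=191
ebx=191&240=176
eax=8-1=7
cmp eax, 5  (cmp 7,5)
jg top: taken
ebx=176-17=159
ebx=159&240=144
eax=7-1=6
cmp eax, 5  (cmp 6,5)
jg top: taken
After step 22: ebx = 144.

144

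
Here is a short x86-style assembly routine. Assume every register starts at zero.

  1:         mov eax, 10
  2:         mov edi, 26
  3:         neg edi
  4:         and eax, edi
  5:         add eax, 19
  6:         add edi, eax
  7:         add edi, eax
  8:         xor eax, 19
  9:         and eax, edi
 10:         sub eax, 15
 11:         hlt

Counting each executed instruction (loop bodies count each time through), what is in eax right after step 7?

mov eax, 10 → eax=10
mov edi, 26 → edi=26
neg edi → edi=-(26)=-26
and eax, edi → eax=10&(-26)=2
add eax, 19 → eax=2+19=21
add edi, eax → edi=(-26)+21=-5
add edi, eax → edi=(-5)+21=16
After step 7: eax = 21.

21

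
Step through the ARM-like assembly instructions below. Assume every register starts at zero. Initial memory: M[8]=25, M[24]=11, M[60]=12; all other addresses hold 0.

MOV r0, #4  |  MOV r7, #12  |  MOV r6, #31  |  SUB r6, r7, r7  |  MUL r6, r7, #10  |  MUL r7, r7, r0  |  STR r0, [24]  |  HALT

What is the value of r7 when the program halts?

MOV r0, #4 → r0=4
MOV r7, #12 → r7=12
MOV r6, #31 → r6=31
SUB r6, r7, r7 → r6=12-12=0
MUL r6, r7, #10 → r6=12*10=120
MUL r7, r7, r0 → r7=12*4=48
STR r0, [24] → M[24]=4
halt.

48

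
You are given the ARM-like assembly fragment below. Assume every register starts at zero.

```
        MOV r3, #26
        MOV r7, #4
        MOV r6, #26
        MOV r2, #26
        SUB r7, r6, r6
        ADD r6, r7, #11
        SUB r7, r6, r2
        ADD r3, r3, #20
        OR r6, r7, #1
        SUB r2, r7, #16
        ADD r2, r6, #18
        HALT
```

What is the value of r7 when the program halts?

MOV r3, #26 → r3=26
MOV r7, #4 → r7=4
MOV r6, #26 → r6=26
MOV r2, #26 → r2=26
SUB r7, r6, r6 → r7=26-26=0
ADD r6, r7, #11 → r6=0+11=11
SUB r7, r6, r2 → r7=11-26=-15
ADD r3, r3, #20 → r3=26+20=46
OR r6, r7, #1 → r6=(-15)|1=-15
SUB r2, r7, #16 → r2=(-15)-16=-31
ADD r2, r6, #18 → r2=(-15)+18=3
halt.

-15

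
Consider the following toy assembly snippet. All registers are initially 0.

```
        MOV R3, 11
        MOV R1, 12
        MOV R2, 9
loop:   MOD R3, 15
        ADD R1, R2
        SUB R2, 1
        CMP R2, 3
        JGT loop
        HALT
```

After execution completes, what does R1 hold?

51

after MOV R3, 11: R3=11
after MOV R1, 12: R1=12
after MOV R2, 9: R2=9
after MOD R3, 15: R3=11%15=11
after ADD R1, R2: R1=12+9=21
after SUB R2, 1: R2=9-1=8
CMP R2, 3  (cmp 8,3)
JGT loop: taken
after MOD R3, 15: R3=11%15=11
after ADD R1, R2: R1=21+8=29
after SUB R2, 1: R2=8-1=7
CMP R2, 3  (cmp 7,3)
JGT loop: taken
after MOD R3, 15: R3=11%15=11
after ADD R1, R2: R1=29+7=36
after SUB R2, 1: R2=7-1=6
CMP R2, 3  (cmp 6,3)
JGT loop: taken
after MOD R3, 15: R3=11%15=11
after ADD R1, R2: R1=36+6=42
after SUB R2, 1: R2=6-1=5
CMP R2, 3  (cmp 5,3)
JGT loop: taken
after MOD R3, 15: R3=11%15=11
after ADD R1, R2: R1=42+5=47
after SUB R2, 1: R2=5-1=4
CMP R2, 3  (cmp 4,3)
JGT loop: taken
after MOD R3, 15: R3=11%15=11
after ADD R1, R2: R1=47+4=51
after SUB R2, 1: R2=4-1=3
CMP R2, 3  (cmp 3,3)
JGT loop: not taken
halt.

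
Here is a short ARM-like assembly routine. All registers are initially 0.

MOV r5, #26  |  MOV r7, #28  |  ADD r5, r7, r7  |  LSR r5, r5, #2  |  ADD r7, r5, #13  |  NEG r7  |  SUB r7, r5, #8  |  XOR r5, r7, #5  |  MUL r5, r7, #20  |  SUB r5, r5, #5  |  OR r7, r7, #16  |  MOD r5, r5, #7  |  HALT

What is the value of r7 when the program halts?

MOV r5, #26 → r5=26
MOV r7, #28 → r7=28
ADD r5, r7, r7 → r5=28+28=56
LSR r5, r5, #2 → r5=56>>2=14
ADD r7, r5, #13 → r7=14+13=27
NEG r7 → r7=-(27)=-27
SUB r7, r5, #8 → r7=14-8=6
XOR r5, r7, #5 → r5=6^5=3
MUL r5, r7, #20 → r5=6*20=120
SUB r5, r5, #5 → r5=120-5=115
OR r7, r7, #16 → r7=6|16=22
MOD r5, r5, #7 → r5=115%7=3
halt.

22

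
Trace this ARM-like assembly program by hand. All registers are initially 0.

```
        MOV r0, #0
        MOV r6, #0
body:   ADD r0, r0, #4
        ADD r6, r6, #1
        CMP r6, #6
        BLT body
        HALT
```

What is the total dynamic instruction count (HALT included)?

after MOV r0, #0: r0=0
after MOV r6, #0: r6=0
after ADD r0, r0, #4: r0=0+4=4
after ADD r6, r6, #1: r6=0+1=1
CMP r6, #6  (cmp 1,6)
BLT body: taken
after ADD r0, r0, #4: r0=4+4=8
after ADD r6, r6, #1: r6=1+1=2
CMP r6, #6  (cmp 2,6)
BLT body: taken
after ADD r0, r0, #4: r0=8+4=12
after ADD r6, r6, #1: r6=2+1=3
CMP r6, #6  (cmp 3,6)
BLT body: taken
after ADD r0, r0, #4: r0=12+4=16
after ADD r6, r6, #1: r6=3+1=4
CMP r6, #6  (cmp 4,6)
BLT body: taken
after ADD r0, r0, #4: r0=16+4=20
after ADD r6, r6, #1: r6=4+1=5
CMP r6, #6  (cmp 5,6)
BLT body: taken
after ADD r0, r0, #4: r0=20+4=24
after ADD r6, r6, #1: r6=5+1=6
CMP r6, #6  (cmp 6,6)
BLT body: not taken
halt.
Total executed instructions: 27.

27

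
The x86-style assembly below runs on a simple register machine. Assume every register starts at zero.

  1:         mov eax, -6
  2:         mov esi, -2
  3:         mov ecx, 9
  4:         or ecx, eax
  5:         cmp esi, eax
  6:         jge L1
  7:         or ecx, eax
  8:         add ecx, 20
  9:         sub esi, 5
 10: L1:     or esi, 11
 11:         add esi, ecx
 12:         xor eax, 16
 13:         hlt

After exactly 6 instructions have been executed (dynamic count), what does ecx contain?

mov eax, -6 → eax=-6
mov esi, -2 → esi=-2
mov ecx, 9 → ecx=9
or ecx, eax → ecx=9|(-6)=-5
cmp esi, eax  (cmp -2,-6)
jge L1: taken
After step 6: ecx = -5.

-5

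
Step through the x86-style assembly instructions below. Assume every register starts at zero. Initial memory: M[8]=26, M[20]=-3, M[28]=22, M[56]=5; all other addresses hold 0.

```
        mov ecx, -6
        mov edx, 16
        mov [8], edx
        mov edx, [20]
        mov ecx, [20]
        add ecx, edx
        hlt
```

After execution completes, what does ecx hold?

after mov ecx, -6: ecx=-6
after mov edx, 16: edx=16
mov [8], edx → M[8]=16
after mov edx, [20]: edx=M[20]=-3
after mov ecx, [20]: ecx=M[20]=-3
after add ecx, edx: ecx=(-3)+(-3)=-6
halt.

-6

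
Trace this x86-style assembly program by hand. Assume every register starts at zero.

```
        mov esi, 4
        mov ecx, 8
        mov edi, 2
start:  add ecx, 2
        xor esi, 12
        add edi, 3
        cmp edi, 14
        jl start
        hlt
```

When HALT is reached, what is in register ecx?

mov esi, 4 → esi=4
mov ecx, 8 → ecx=8
mov edi, 2 → edi=2
add ecx, 2 → ecx=8+2=10
xor esi, 12 → esi=4^12=8
add edi, 3 → edi=2+3=5
cmp edi, 14  (cmp 5,14)
jl start: taken
add ecx, 2 → ecx=10+2=12
xor esi, 12 → esi=8^12=4
add edi, 3 → edi=5+3=8
cmp edi, 14  (cmp 8,14)
jl start: taken
add ecx, 2 → ecx=12+2=14
xor esi, 12 → esi=4^12=8
add edi, 3 → edi=8+3=11
cmp edi, 14  (cmp 11,14)
jl start: taken
add ecx, 2 → ecx=14+2=16
xor esi, 12 → esi=8^12=4
add edi, 3 → edi=11+3=14
cmp edi, 14  (cmp 14,14)
jl start: not taken
halt.

16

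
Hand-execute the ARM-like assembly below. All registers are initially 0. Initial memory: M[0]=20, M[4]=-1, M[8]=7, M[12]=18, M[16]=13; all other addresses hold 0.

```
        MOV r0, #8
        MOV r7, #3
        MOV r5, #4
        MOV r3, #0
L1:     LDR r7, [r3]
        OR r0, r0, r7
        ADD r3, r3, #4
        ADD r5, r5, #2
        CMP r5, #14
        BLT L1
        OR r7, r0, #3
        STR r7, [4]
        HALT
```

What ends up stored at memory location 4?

r0=8
r7=3
r5=4
r3=0
r7=M[0]=20
r0=8|20=28
r3=0+4=4
r5=4+2=6
CMP r5, #14  (cmp 6,14)
BLT L1: taken
r7=M[4]=-1
r0=28|(-1)=-1
r3=4+4=8
r5=6+2=8
CMP r5, #14  (cmp 8,14)
BLT L1: taken
r7=M[8]=7
r0=(-1)|7=-1
r3=8+4=12
r5=8+2=10
CMP r5, #14  (cmp 10,14)
BLT L1: taken
r7=M[12]=18
r0=(-1)|18=-1
r3=12+4=16
r5=10+2=12
CMP r5, #14  (cmp 12,14)
BLT L1: taken
r7=M[16]=13
r0=(-1)|13=-1
r3=16+4=20
r5=12+2=14
CMP r5, #14  (cmp 14,14)
BLT L1: not taken
r7=(-1)|3=-1
STR r7, [4] → M[4]=-1
halt.

-1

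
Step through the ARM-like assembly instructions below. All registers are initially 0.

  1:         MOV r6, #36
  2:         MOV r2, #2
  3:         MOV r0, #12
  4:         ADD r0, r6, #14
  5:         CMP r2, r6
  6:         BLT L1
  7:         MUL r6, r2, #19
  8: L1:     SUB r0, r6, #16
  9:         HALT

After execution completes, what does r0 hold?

20

MOV r6, #36 → r6=36
MOV r2, #2 → r2=2
MOV r0, #12 → r0=12
ADD r0, r6, #14 → r0=36+14=50
CMP r2, r6  (cmp 2,36)
BLT L1: taken
SUB r0, r6, #16 → r0=36-16=20
halt.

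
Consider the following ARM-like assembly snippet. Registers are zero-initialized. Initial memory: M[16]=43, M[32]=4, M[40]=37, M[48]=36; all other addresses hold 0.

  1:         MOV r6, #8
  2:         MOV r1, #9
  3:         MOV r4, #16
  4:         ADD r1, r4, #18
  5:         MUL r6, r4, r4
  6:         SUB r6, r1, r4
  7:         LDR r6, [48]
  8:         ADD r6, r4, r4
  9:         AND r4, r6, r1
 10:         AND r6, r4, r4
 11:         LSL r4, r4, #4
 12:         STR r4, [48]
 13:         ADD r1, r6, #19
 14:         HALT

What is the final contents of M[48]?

512

MOV r6, #8 → r6=8
MOV r1, #9 → r1=9
MOV r4, #16 → r4=16
ADD r1, r4, #18 → r1=16+18=34
MUL r6, r4, r4 → r6=16*16=256
SUB r6, r1, r4 → r6=34-16=18
LDR r6, [48] → r6=M[48]=36
ADD r6, r4, r4 → r6=16+16=32
AND r4, r6, r1 → r4=32&34=32
AND r6, r4, r4 → r6=32&32=32
LSL r4, r4, #4 → r4=32<<4=512
STR r4, [48] → M[48]=512
ADD r1, r6, #19 → r1=32+19=51
halt.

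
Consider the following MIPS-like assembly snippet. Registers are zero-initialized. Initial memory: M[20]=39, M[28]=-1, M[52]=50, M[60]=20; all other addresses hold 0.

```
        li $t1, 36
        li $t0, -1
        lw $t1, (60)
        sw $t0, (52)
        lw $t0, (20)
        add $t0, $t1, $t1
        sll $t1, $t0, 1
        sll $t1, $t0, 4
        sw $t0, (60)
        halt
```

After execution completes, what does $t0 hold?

40

after li $t1, 36: $t1=36
after li $t0, -1: $t0=-1
after lw $t1, (60): $t1=M[60]=20
sw $t0, (52) → M[52]=-1
after lw $t0, (20): $t0=M[20]=39
after add $t0, $t1, $t1: $t0=20+20=40
after sll $t1, $t0, 1: $t1=40<<1=80
after sll $t1, $t0, 4: $t1=40<<4=640
sw $t0, (60) → M[60]=40
halt.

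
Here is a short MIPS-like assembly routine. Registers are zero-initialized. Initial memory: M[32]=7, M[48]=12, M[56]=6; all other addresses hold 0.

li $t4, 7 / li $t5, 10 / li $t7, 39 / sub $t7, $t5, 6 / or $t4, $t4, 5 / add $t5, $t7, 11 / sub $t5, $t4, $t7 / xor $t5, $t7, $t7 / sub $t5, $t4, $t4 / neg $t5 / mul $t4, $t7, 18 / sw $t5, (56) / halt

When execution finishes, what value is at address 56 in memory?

li $t4, 7 → $t4=7
li $t5, 10 → $t5=10
li $t7, 39 → $t7=39
sub $t7, $t5, 6 → $t7=10-6=4
or $t4, $t4, 5 → $t4=7|5=7
add $t5, $t7, 11 → $t5=4+11=15
sub $t5, $t4, $t7 → $t5=7-4=3
xor $t5, $t7, $t7 → $t5=4^4=0
sub $t5, $t4, $t4 → $t5=7-7=0
neg $t5 → $t5=-(0)=0
mul $t4, $t7, 18 → $t4=4*18=72
sw $t5, (56) → M[56]=0
halt.

0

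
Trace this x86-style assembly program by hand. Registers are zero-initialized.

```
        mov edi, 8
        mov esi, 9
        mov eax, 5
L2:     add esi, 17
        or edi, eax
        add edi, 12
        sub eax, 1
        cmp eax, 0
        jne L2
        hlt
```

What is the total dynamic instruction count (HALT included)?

34

after mov edi, 8: edi=8
after mov esi, 9: esi=9
after mov eax, 5: eax=5
after add esi, 17: esi=9+17=26
after or edi, eax: edi=8|5=13
after add edi, 12: edi=13+12=25
after sub eax, 1: eax=5-1=4
cmp eax, 0  (cmp 4,0)
jne L2: taken
after add esi, 17: esi=26+17=43
after or edi, eax: edi=25|4=29
after add edi, 12: edi=29+12=41
after sub eax, 1: eax=4-1=3
cmp eax, 0  (cmp 3,0)
jne L2: taken
after add esi, 17: esi=43+17=60
after or edi, eax: edi=41|3=43
after add edi, 12: edi=43+12=55
after sub eax, 1: eax=3-1=2
cmp eax, 0  (cmp 2,0)
jne L2: taken
after add esi, 17: esi=60+17=77
after or edi, eax: edi=55|2=55
after add edi, 12: edi=55+12=67
after sub eax, 1: eax=2-1=1
cmp eax, 0  (cmp 1,0)
jne L2: taken
after add esi, 17: esi=77+17=94
after or edi, eax: edi=67|1=67
after add edi, 12: edi=67+12=79
after sub eax, 1: eax=1-1=0
cmp eax, 0  (cmp 0,0)
jne L2: not taken
halt.
Total executed instructions: 34.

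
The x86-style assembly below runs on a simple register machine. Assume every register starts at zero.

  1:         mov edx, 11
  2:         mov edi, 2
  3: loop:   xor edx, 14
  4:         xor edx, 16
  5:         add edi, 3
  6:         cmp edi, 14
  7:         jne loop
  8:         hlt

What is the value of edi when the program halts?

14

edx=11
edi=2
edx=11^14=5
edx=5^16=21
edi=2+3=5
cmp edi, 14  (cmp 5,14)
jne loop: taken
edx=21^14=27
edx=27^16=11
edi=5+3=8
cmp edi, 14  (cmp 8,14)
jne loop: taken
edx=11^14=5
edx=5^16=21
edi=8+3=11
cmp edi, 14  (cmp 11,14)
jne loop: taken
edx=21^14=27
edx=27^16=11
edi=11+3=14
cmp edi, 14  (cmp 14,14)
jne loop: not taken
halt.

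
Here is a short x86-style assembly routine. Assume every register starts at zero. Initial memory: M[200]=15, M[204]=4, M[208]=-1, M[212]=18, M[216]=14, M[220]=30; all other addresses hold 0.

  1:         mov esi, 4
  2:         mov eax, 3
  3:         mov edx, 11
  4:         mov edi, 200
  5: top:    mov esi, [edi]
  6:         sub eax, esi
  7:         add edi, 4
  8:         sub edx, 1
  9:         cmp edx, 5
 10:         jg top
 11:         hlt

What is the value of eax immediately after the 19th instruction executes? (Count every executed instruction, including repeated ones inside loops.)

mov esi, 4 → esi=4
mov eax, 3 → eax=3
mov edx, 11 → edx=11
mov edi, 200 → edi=200
mov esi, [edi] → esi=M[200]=15
sub eax, esi → eax=3-15=-12
add edi, 4 → edi=200+4=204
sub edx, 1 → edx=11-1=10
cmp edx, 5  (cmp 10,5)
jg top: taken
mov esi, [edi] → esi=M[204]=4
sub eax, esi → eax=(-12)-4=-16
add edi, 4 → edi=204+4=208
sub edx, 1 → edx=10-1=9
cmp edx, 5  (cmp 9,5)
jg top: taken
mov esi, [edi] → esi=M[208]=-1
sub eax, esi → eax=(-16)-(-1)=-15
add edi, 4 → edi=208+4=212
After step 19: eax = -15.

-15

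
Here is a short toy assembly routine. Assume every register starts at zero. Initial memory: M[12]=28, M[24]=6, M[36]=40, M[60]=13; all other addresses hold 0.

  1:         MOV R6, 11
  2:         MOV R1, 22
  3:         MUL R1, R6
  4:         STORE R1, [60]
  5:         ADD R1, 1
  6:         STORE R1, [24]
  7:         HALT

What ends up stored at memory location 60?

R6=11
R1=22
R1=22*11=242
STORE R1, [60] → M[60]=242
R1=242+1=243
STORE R1, [24] → M[24]=243
halt.

242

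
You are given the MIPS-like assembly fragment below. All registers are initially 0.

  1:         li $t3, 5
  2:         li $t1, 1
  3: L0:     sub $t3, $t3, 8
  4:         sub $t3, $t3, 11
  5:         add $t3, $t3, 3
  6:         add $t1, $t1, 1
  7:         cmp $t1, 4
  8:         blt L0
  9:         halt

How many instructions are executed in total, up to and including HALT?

21

li $t3, 5 → $t3=5
li $t1, 1 → $t1=1
sub $t3, $t3, 8 → $t3=5-8=-3
sub $t3, $t3, 11 → $t3=(-3)-11=-14
add $t3, $t3, 3 → $t3=(-14)+3=-11
add $t1, $t1, 1 → $t1=1+1=2
cmp $t1, 4  (cmp 2,4)
blt L0: taken
sub $t3, $t3, 8 → $t3=(-11)-8=-19
sub $t3, $t3, 11 → $t3=(-19)-11=-30
add $t3, $t3, 3 → $t3=(-30)+3=-27
add $t1, $t1, 1 → $t1=2+1=3
cmp $t1, 4  (cmp 3,4)
blt L0: taken
sub $t3, $t3, 8 → $t3=(-27)-8=-35
sub $t3, $t3, 11 → $t3=(-35)-11=-46
add $t3, $t3, 3 → $t3=(-46)+3=-43
add $t1, $t1, 1 → $t1=3+1=4
cmp $t1, 4  (cmp 4,4)
blt L0: not taken
halt.
Total executed instructions: 21.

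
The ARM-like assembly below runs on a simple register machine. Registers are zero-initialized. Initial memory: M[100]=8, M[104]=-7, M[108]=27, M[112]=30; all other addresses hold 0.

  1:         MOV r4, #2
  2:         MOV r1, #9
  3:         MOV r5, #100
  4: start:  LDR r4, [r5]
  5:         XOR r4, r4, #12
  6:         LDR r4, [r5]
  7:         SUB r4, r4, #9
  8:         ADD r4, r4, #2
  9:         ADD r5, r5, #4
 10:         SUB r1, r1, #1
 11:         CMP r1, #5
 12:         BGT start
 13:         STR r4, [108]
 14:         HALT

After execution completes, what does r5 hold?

116

after MOV r4, #2: r4=2
after MOV r1, #9: r1=9
after MOV r5, #100: r5=100
after LDR r4, [r5]: r4=M[100]=8
after XOR r4, r4, #12: r4=8^12=4
after LDR r4, [r5]: r4=M[100]=8
after SUB r4, r4, #9: r4=8-9=-1
after ADD r4, r4, #2: r4=(-1)+2=1
after ADD r5, r5, #4: r5=100+4=104
after SUB r1, r1, #1: r1=9-1=8
CMP r1, #5  (cmp 8,5)
BGT start: taken
after LDR r4, [r5]: r4=M[104]=-7
after XOR r4, r4, #12: r4=(-7)^12=-11
after LDR r4, [r5]: r4=M[104]=-7
after SUB r4, r4, #9: r4=(-7)-9=-16
after ADD r4, r4, #2: r4=(-16)+2=-14
after ADD r5, r5, #4: r5=104+4=108
after SUB r1, r1, #1: r1=8-1=7
CMP r1, #5  (cmp 7,5)
BGT start: taken
after LDR r4, [r5]: r4=M[108]=27
after XOR r4, r4, #12: r4=27^12=23
after LDR r4, [r5]: r4=M[108]=27
after SUB r4, r4, #9: r4=27-9=18
after ADD r4, r4, #2: r4=18+2=20
after ADD r5, r5, #4: r5=108+4=112
after SUB r1, r1, #1: r1=7-1=6
CMP r1, #5  (cmp 6,5)
BGT start: taken
after LDR r4, [r5]: r4=M[112]=30
after XOR r4, r4, #12: r4=30^12=18
after LDR r4, [r5]: r4=M[112]=30
after SUB r4, r4, #9: r4=30-9=21
after ADD r4, r4, #2: r4=21+2=23
after ADD r5, r5, #4: r5=112+4=116
after SUB r1, r1, #1: r1=6-1=5
CMP r1, #5  (cmp 5,5)
BGT start: not taken
STR r4, [108] → M[108]=23
halt.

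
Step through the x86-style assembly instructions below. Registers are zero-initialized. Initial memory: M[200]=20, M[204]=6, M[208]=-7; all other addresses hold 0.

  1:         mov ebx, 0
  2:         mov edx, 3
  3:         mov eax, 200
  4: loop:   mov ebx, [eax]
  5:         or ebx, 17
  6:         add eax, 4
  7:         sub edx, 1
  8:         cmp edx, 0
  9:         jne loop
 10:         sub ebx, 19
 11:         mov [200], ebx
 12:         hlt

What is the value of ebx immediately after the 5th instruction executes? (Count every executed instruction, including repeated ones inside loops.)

mov ebx, 0 → ebx=0
mov edx, 3 → edx=3
mov eax, 200 → eax=200
mov ebx, [eax] → ebx=M[200]=20
or ebx, 17 → ebx=20|17=21
After step 5: ebx = 21.

21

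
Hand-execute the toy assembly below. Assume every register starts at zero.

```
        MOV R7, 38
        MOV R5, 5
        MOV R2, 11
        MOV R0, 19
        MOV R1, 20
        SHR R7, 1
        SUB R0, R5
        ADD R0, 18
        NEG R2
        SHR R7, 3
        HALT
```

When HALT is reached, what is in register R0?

32

R7=38
R5=5
R2=11
R0=19
R1=20
R7=38>>1=19
R0=19-5=14
R0=14+18=32
R2=-(11)=-11
R7=19>>3=2
halt.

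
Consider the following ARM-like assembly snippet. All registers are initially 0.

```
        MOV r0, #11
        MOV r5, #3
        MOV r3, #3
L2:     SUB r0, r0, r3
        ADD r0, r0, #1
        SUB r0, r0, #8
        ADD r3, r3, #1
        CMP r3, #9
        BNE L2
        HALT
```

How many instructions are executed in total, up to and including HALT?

40

r0=11
r5=3
r3=3
r0=11-3=8
r0=8+1=9
r0=9-8=1
r3=3+1=4
CMP r3, #9  (cmp 4,9)
BNE L2: taken
r0=1-4=-3
r0=(-3)+1=-2
r0=(-2)-8=-10
r3=4+1=5
CMP r3, #9  (cmp 5,9)
BNE L2: taken
r0=(-10)-5=-15
r0=(-15)+1=-14
r0=(-14)-8=-22
r3=5+1=6
CMP r3, #9  (cmp 6,9)
BNE L2: taken
r0=(-22)-6=-28
r0=(-28)+1=-27
r0=(-27)-8=-35
r3=6+1=7
CMP r3, #9  (cmp 7,9)
BNE L2: taken
r0=(-35)-7=-42
r0=(-42)+1=-41
r0=(-41)-8=-49
r3=7+1=8
CMP r3, #9  (cmp 8,9)
BNE L2: taken
r0=(-49)-8=-57
r0=(-57)+1=-56
r0=(-56)-8=-64
r3=8+1=9
CMP r3, #9  (cmp 9,9)
BNE L2: not taken
halt.
Total executed instructions: 40.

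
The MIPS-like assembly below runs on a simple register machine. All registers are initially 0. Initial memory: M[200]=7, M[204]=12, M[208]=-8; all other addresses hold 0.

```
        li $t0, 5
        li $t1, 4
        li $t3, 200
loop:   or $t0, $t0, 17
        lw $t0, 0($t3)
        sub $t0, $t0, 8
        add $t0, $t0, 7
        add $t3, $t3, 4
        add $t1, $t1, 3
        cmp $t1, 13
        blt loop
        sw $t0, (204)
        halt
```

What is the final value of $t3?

after li $t0, 5: $t0=5
after li $t1, 4: $t1=4
after li $t3, 200: $t3=200
after or $t0, $t0, 17: $t0=5|17=21
after lw $t0, 0($t3): $t0=M[200]=7
after sub $t0, $t0, 8: $t0=7-8=-1
after add $t0, $t0, 7: $t0=(-1)+7=6
after add $t3, $t3, 4: $t3=200+4=204
after add $t1, $t1, 3: $t1=4+3=7
cmp $t1, 13  (cmp 7,13)
blt loop: taken
after or $t0, $t0, 17: $t0=6|17=23
after lw $t0, 0($t3): $t0=M[204]=12
after sub $t0, $t0, 8: $t0=12-8=4
after add $t0, $t0, 7: $t0=4+7=11
after add $t3, $t3, 4: $t3=204+4=208
after add $t1, $t1, 3: $t1=7+3=10
cmp $t1, 13  (cmp 10,13)
blt loop: taken
after or $t0, $t0, 17: $t0=11|17=27
after lw $t0, 0($t3): $t0=M[208]=-8
after sub $t0, $t0, 8: $t0=(-8)-8=-16
after add $t0, $t0, 7: $t0=(-16)+7=-9
after add $t3, $t3, 4: $t3=208+4=212
after add $t1, $t1, 3: $t1=10+3=13
cmp $t1, 13  (cmp 13,13)
blt loop: not taken
sw $t0, (204) → M[204]=-9
halt.

212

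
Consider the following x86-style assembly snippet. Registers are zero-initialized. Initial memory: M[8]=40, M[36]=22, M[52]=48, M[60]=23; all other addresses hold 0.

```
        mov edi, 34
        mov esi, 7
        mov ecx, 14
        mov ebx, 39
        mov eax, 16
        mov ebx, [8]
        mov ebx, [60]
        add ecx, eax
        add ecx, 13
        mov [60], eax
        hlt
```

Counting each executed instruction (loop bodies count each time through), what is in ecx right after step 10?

edi=34
esi=7
ecx=14
ebx=39
eax=16
ebx=M[8]=40
ebx=M[60]=23
ecx=14+16=30
ecx=30+13=43
mov [60], eax → M[60]=16
After step 10: ecx = 43.

43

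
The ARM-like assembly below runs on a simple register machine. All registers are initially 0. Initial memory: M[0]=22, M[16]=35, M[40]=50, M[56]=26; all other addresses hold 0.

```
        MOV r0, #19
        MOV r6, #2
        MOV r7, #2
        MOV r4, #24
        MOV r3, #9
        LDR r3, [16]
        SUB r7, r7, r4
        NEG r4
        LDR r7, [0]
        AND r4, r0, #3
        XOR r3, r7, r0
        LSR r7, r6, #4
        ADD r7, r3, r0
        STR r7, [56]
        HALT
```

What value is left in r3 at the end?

after MOV r0, #19: r0=19
after MOV r6, #2: r6=2
after MOV r7, #2: r7=2
after MOV r4, #24: r4=24
after MOV r3, #9: r3=9
after LDR r3, [16]: r3=M[16]=35
after SUB r7, r7, r4: r7=2-24=-22
after NEG r4: r4=-(24)=-24
after LDR r7, [0]: r7=M[0]=22
after AND r4, r0, #3: r4=19&3=3
after XOR r3, r7, r0: r3=22^19=5
after LSR r7, r6, #4: r7=2>>4=0
after ADD r7, r3, r0: r7=5+19=24
STR r7, [56] → M[56]=24
halt.

5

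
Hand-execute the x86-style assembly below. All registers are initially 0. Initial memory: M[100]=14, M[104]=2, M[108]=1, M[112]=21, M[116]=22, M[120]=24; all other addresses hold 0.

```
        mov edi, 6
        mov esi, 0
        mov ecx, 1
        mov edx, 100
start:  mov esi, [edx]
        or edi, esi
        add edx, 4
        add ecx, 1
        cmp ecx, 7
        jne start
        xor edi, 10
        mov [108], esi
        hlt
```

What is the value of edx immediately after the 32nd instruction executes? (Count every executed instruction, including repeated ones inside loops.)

120

mov edi, 6 → edi=6
mov esi, 0 → esi=0
mov ecx, 1 → ecx=1
mov edx, 100 → edx=100
mov esi, [edx] → esi=M[100]=14
or edi, esi → edi=6|14=14
add edx, 4 → edx=100+4=104
add ecx, 1 → ecx=1+1=2
cmp ecx, 7  (cmp 2,7)
jne start: taken
mov esi, [edx] → esi=M[104]=2
or edi, esi → edi=14|2=14
add edx, 4 → edx=104+4=108
add ecx, 1 → ecx=2+1=3
cmp ecx, 7  (cmp 3,7)
jne start: taken
mov esi, [edx] → esi=M[108]=1
or edi, esi → edi=14|1=15
add edx, 4 → edx=108+4=112
add ecx, 1 → ecx=3+1=4
cmp ecx, 7  (cmp 4,7)
jne start: taken
mov esi, [edx] → esi=M[112]=21
or edi, esi → edi=15|21=31
add edx, 4 → edx=112+4=116
add ecx, 1 → ecx=4+1=5
cmp ecx, 7  (cmp 5,7)
jne start: taken
mov esi, [edx] → esi=M[116]=22
or edi, esi → edi=31|22=31
add edx, 4 → edx=116+4=120
add ecx, 1 → ecx=5+1=6
After step 32: edx = 120.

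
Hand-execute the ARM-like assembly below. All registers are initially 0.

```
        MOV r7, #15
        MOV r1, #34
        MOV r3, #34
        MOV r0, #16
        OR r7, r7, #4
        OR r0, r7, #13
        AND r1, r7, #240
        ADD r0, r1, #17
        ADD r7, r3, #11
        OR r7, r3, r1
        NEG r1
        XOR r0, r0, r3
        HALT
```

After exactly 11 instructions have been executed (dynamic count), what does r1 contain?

MOV r7, #15 → r7=15
MOV r1, #34 → r1=34
MOV r3, #34 → r3=34
MOV r0, #16 → r0=16
OR r7, r7, #4 → r7=15|4=15
OR r0, r7, #13 → r0=15|13=15
AND r1, r7, #240 → r1=15&240=0
ADD r0, r1, #17 → r0=0+17=17
ADD r7, r3, #11 → r7=34+11=45
OR r7, r3, r1 → r7=34|0=34
NEG r1 → r1=-(0)=0
After step 11: r1 = 0.

0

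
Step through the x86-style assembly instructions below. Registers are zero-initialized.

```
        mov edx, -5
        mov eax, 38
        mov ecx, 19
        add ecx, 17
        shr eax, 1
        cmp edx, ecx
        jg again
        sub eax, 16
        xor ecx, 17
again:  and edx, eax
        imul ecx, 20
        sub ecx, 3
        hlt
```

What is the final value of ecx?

1057

after mov edx, -5: edx=-5
after mov eax, 38: eax=38
after mov ecx, 19: ecx=19
after add ecx, 17: ecx=19+17=36
after shr eax, 1: eax=38>>1=19
cmp edx, ecx  (cmp -5,36)
jg again: not taken
after sub eax, 16: eax=19-16=3
after xor ecx, 17: ecx=36^17=53
after and edx, eax: edx=(-5)&3=3
after imul ecx, 20: ecx=53*20=1060
after sub ecx, 3: ecx=1060-3=1057
halt.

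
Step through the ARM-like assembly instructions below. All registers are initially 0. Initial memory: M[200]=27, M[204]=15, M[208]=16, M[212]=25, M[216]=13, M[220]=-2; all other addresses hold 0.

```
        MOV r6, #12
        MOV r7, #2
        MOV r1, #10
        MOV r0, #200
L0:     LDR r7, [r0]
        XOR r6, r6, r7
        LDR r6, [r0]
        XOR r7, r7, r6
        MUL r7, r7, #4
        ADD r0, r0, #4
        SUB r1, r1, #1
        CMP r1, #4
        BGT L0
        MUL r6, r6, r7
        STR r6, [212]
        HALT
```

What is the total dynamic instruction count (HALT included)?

61

r6=12
r7=2
r1=10
r0=200
r7=M[200]=27
r6=12^27=23
r6=M[200]=27
r7=27^27=0
r7=0*4=0
r0=200+4=204
r1=10-1=9
CMP r1, #4  (cmp 9,4)
BGT L0: taken
r7=M[204]=15
r6=27^15=20
r6=M[204]=15
r7=15^15=0
r7=0*4=0
r0=204+4=208
r1=9-1=8
CMP r1, #4  (cmp 8,4)
BGT L0: taken
r7=M[208]=16
r6=15^16=31
r6=M[208]=16
r7=16^16=0
r7=0*4=0
r0=208+4=212
r1=8-1=7
CMP r1, #4  (cmp 7,4)
BGT L0: taken
r7=M[212]=25
r6=16^25=9
r6=M[212]=25
r7=25^25=0
r7=0*4=0
r0=212+4=216
r1=7-1=6
CMP r1, #4  (cmp 6,4)
BGT L0: taken
r7=M[216]=13
r6=25^13=20
r6=M[216]=13
r7=13^13=0
r7=0*4=0
r0=216+4=220
r1=6-1=5
CMP r1, #4  (cmp 5,4)
BGT L0: taken
r7=M[220]=-2
r6=13^(-2)=-13
r6=M[220]=-2
r7=(-2)^(-2)=0
r7=0*4=0
r0=220+4=224
r1=5-1=4
CMP r1, #4  (cmp 4,4)
BGT L0: not taken
r6=(-2)*0=0
STR r6, [212] → M[212]=0
halt.
Total executed instructions: 61.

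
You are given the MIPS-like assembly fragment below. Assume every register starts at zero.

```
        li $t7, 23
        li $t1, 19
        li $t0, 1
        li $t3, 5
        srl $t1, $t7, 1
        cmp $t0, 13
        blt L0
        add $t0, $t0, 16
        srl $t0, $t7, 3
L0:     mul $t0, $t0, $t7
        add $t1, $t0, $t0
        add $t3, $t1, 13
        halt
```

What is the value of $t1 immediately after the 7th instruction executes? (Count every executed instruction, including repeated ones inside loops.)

after li $t7, 23: $t7=23
after li $t1, 19: $t1=19
after li $t0, 1: $t0=1
after li $t3, 5: $t3=5
after srl $t1, $t7, 1: $t1=23>>1=11
cmp $t0, 13  (cmp 1,13)
blt L0: taken
After step 7: $t1 = 11.

11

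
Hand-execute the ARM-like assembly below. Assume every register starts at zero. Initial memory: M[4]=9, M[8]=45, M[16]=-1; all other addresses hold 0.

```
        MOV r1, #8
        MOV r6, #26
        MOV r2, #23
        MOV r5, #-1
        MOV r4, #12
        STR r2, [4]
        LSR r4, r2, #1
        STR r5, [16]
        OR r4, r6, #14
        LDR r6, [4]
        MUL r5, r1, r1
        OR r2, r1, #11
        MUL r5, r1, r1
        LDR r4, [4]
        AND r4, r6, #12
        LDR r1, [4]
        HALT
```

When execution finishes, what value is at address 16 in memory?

MOV r1, #8 → r1=8
MOV r6, #26 → r6=26
MOV r2, #23 → r2=23
MOV r5, #-1 → r5=-1
MOV r4, #12 → r4=12
STR r2, [4] → M[4]=23
LSR r4, r2, #1 → r4=23>>1=11
STR r5, [16] → M[16]=-1
OR r4, r6, #14 → r4=26|14=30
LDR r6, [4] → r6=M[4]=23
MUL r5, r1, r1 → r5=8*8=64
OR r2, r1, #11 → r2=8|11=11
MUL r5, r1, r1 → r5=8*8=64
LDR r4, [4] → r4=M[4]=23
AND r4, r6, #12 → r4=23&12=4
LDR r1, [4] → r1=M[4]=23
halt.

-1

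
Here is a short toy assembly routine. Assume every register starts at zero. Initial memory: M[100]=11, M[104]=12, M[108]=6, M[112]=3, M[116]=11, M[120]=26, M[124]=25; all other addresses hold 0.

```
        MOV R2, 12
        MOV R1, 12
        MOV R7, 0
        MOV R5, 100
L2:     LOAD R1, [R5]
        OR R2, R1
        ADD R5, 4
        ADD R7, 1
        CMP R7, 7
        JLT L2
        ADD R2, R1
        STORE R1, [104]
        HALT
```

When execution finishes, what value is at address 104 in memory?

after MOV R2, 12: R2=12
after MOV R1, 12: R1=12
after MOV R7, 0: R7=0
after MOV R5, 100: R5=100
after LOAD R1, [R5]: R1=M[100]=11
after OR R2, R1: R2=12|11=15
after ADD R5, 4: R5=100+4=104
after ADD R7, 1: R7=0+1=1
CMP R7, 7  (cmp 1,7)
JLT L2: taken
after LOAD R1, [R5]: R1=M[104]=12
after OR R2, R1: R2=15|12=15
after ADD R5, 4: R5=104+4=108
after ADD R7, 1: R7=1+1=2
CMP R7, 7  (cmp 2,7)
JLT L2: taken
after LOAD R1, [R5]: R1=M[108]=6
after OR R2, R1: R2=15|6=15
after ADD R5, 4: R5=108+4=112
after ADD R7, 1: R7=2+1=3
CMP R7, 7  (cmp 3,7)
JLT L2: taken
after LOAD R1, [R5]: R1=M[112]=3
after OR R2, R1: R2=15|3=15
after ADD R5, 4: R5=112+4=116
after ADD R7, 1: R7=3+1=4
CMP R7, 7  (cmp 4,7)
JLT L2: taken
after LOAD R1, [R5]: R1=M[116]=11
after OR R2, R1: R2=15|11=15
after ADD R5, 4: R5=116+4=120
after ADD R7, 1: R7=4+1=5
CMP R7, 7  (cmp 5,7)
JLT L2: taken
after LOAD R1, [R5]: R1=M[120]=26
after OR R2, R1: R2=15|26=31
after ADD R5, 4: R5=120+4=124
after ADD R7, 1: R7=5+1=6
CMP R7, 7  (cmp 6,7)
JLT L2: taken
after LOAD R1, [R5]: R1=M[124]=25
after OR R2, R1: R2=31|25=31
after ADD R5, 4: R5=124+4=128
after ADD R7, 1: R7=6+1=7
CMP R7, 7  (cmp 7,7)
JLT L2: not taken
after ADD R2, R1: R2=31+25=56
STORE R1, [104] → M[104]=25
halt.

25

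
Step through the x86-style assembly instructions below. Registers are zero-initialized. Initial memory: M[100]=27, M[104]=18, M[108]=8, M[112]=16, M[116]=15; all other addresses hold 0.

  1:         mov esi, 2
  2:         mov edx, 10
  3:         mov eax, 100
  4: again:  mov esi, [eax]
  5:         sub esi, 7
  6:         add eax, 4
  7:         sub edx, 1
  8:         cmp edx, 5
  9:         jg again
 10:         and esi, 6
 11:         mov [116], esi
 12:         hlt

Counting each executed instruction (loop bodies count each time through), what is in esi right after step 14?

11

esi=2
edx=10
eax=100
esi=M[100]=27
esi=27-7=20
eax=100+4=104
edx=10-1=9
cmp edx, 5  (cmp 9,5)
jg again: taken
esi=M[104]=18
esi=18-7=11
eax=104+4=108
edx=9-1=8
cmp edx, 5  (cmp 8,5)
After step 14: esi = 11.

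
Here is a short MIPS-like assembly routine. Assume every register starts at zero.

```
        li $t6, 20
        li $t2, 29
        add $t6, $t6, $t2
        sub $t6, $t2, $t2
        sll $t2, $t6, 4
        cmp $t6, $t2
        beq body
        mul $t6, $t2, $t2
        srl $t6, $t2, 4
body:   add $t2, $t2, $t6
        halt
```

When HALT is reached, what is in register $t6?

0

after li $t6, 20: $t6=20
after li $t2, 29: $t2=29
after add $t6, $t6, $t2: $t6=20+29=49
after sub $t6, $t2, $t2: $t6=29-29=0
after sll $t2, $t6, 4: $t2=0<<4=0
cmp $t6, $t2  (cmp 0,0)
beq body: taken
after add $t2, $t2, $t6: $t2=0+0=0
halt.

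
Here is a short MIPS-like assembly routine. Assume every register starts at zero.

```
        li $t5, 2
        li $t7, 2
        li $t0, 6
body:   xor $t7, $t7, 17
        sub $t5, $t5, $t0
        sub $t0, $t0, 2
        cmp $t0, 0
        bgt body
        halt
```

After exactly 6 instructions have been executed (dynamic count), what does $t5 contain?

-4

after li $t5, 2: $t5=2
after li $t7, 2: $t7=2
after li $t0, 6: $t0=6
after xor $t7, $t7, 17: $t7=2^17=19
after sub $t5, $t5, $t0: $t5=2-6=-4
after sub $t0, $t0, 2: $t0=6-2=4
After step 6: $t5 = -4.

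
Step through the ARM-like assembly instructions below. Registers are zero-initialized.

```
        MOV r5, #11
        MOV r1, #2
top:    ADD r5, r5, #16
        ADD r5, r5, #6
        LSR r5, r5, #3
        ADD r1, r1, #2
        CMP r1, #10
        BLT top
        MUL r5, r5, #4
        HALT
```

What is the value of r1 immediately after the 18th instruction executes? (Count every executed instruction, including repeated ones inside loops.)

r5=11
r1=2
r5=11+16=27
r5=27+6=33
r5=33>>3=4
r1=2+2=4
CMP r1, #10  (cmp 4,10)
BLT top: taken
r5=4+16=20
r5=20+6=26
r5=26>>3=3
r1=4+2=6
CMP r1, #10  (cmp 6,10)
BLT top: taken
r5=3+16=19
r5=19+6=25
r5=25>>3=3
r1=6+2=8
After step 18: r1 = 8.

8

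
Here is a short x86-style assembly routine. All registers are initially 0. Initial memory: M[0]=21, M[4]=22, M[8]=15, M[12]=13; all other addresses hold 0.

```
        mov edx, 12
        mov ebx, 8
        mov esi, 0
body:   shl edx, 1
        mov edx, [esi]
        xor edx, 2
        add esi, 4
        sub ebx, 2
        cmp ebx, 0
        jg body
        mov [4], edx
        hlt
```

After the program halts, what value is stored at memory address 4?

15

edx=12
ebx=8
esi=0
edx=12<<1=24
edx=M[0]=21
edx=21^2=23
esi=0+4=4
ebx=8-2=6
cmp ebx, 0  (cmp 6,0)
jg body: taken
edx=23<<1=46
edx=M[4]=22
edx=22^2=20
esi=4+4=8
ebx=6-2=4
cmp ebx, 0  (cmp 4,0)
jg body: taken
edx=20<<1=40
edx=M[8]=15
edx=15^2=13
esi=8+4=12
ebx=4-2=2
cmp ebx, 0  (cmp 2,0)
jg body: taken
edx=13<<1=26
edx=M[12]=13
edx=13^2=15
esi=12+4=16
ebx=2-2=0
cmp ebx, 0  (cmp 0,0)
jg body: not taken
mov [4], edx → M[4]=15
halt.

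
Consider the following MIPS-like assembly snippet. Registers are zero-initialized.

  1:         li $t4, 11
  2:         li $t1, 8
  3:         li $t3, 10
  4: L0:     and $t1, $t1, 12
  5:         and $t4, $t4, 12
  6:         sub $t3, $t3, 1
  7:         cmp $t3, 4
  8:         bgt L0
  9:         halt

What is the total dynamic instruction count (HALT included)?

34

$t4=11
$t1=8
$t3=10
$t1=8&12=8
$t4=11&12=8
$t3=10-1=9
cmp $t3, 4  (cmp 9,4)
bgt L0: taken
$t1=8&12=8
$t4=8&12=8
$t3=9-1=8
cmp $t3, 4  (cmp 8,4)
bgt L0: taken
$t1=8&12=8
$t4=8&12=8
$t3=8-1=7
cmp $t3, 4  (cmp 7,4)
bgt L0: taken
$t1=8&12=8
$t4=8&12=8
$t3=7-1=6
cmp $t3, 4  (cmp 6,4)
bgt L0: taken
$t1=8&12=8
$t4=8&12=8
$t3=6-1=5
cmp $t3, 4  (cmp 5,4)
bgt L0: taken
$t1=8&12=8
$t4=8&12=8
$t3=5-1=4
cmp $t3, 4  (cmp 4,4)
bgt L0: not taken
halt.
Total executed instructions: 34.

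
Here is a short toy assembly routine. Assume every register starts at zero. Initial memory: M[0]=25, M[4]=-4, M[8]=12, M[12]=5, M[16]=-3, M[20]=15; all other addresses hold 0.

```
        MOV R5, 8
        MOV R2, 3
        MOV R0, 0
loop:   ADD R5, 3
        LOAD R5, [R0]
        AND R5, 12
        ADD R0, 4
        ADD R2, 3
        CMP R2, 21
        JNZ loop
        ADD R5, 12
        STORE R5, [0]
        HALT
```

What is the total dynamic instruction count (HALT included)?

48

R5=8
R2=3
R0=0
R5=8+3=11
R5=M[0]=25
R5=25&12=8
R0=0+4=4
R2=3+3=6
CMP R2, 21  (cmp 6,21)
JNZ loop: taken
R5=8+3=11
R5=M[4]=-4
R5=(-4)&12=12
R0=4+4=8
R2=6+3=9
CMP R2, 21  (cmp 9,21)
JNZ loop: taken
R5=12+3=15
R5=M[8]=12
R5=12&12=12
R0=8+4=12
R2=9+3=12
CMP R2, 21  (cmp 12,21)
JNZ loop: taken
R5=12+3=15
R5=M[12]=5
R5=5&12=4
R0=12+4=16
R2=12+3=15
CMP R2, 21  (cmp 15,21)
JNZ loop: taken
R5=4+3=7
R5=M[16]=-3
R5=(-3)&12=12
R0=16+4=20
R2=15+3=18
CMP R2, 21  (cmp 18,21)
JNZ loop: taken
R5=12+3=15
R5=M[20]=15
R5=15&12=12
R0=20+4=24
R2=18+3=21
CMP R2, 21  (cmp 21,21)
JNZ loop: not taken
R5=12+12=24
STORE R5, [0] → M[0]=24
halt.
Total executed instructions: 48.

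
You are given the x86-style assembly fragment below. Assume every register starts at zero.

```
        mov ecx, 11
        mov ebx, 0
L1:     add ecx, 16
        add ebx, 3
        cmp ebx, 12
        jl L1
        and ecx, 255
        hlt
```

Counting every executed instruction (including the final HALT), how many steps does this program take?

20

mov ecx, 11 → ecx=11
mov ebx, 0 → ebx=0
add ecx, 16 → ecx=11+16=27
add ebx, 3 → ebx=0+3=3
cmp ebx, 12  (cmp 3,12)
jl L1: taken
add ecx, 16 → ecx=27+16=43
add ebx, 3 → ebx=3+3=6
cmp ebx, 12  (cmp 6,12)
jl L1: taken
add ecx, 16 → ecx=43+16=59
add ebx, 3 → ebx=6+3=9
cmp ebx, 12  (cmp 9,12)
jl L1: taken
add ecx, 16 → ecx=59+16=75
add ebx, 3 → ebx=9+3=12
cmp ebx, 12  (cmp 12,12)
jl L1: not taken
and ecx, 255 → ecx=75&255=75
halt.
Total executed instructions: 20.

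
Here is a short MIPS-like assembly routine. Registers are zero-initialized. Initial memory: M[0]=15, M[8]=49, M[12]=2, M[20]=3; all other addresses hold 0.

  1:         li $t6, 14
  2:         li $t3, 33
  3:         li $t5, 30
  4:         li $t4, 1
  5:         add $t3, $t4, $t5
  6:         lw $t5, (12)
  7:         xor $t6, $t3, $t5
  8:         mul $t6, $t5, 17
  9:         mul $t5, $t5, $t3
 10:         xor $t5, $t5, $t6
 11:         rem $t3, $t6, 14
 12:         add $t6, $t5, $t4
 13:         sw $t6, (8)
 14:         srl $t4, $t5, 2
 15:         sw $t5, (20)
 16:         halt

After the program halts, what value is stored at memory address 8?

after li $t6, 14: $t6=14
after li $t3, 33: $t3=33
after li $t5, 30: $t5=30
after li $t4, 1: $t4=1
after add $t3, $t4, $t5: $t3=1+30=31
after lw $t5, (12): $t5=M[12]=2
after xor $t6, $t3, $t5: $t6=31^2=29
after mul $t6, $t5, 17: $t6=2*17=34
after mul $t5, $t5, $t3: $t5=2*31=62
after xor $t5, $t5, $t6: $t5=62^34=28
after rem $t3, $t6, 14: $t3=34%14=6
after add $t6, $t5, $t4: $t6=28+1=29
sw $t6, (8) → M[8]=29
after srl $t4, $t5, 2: $t4=28>>2=7
sw $t5, (20) → M[20]=28
halt.

29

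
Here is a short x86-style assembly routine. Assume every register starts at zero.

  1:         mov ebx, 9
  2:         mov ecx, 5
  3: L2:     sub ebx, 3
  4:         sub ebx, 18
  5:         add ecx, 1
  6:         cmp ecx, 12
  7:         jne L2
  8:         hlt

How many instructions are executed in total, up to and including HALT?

38

mov ebx, 9 → ebx=9
mov ecx, 5 → ecx=5
sub ebx, 3 → ebx=9-3=6
sub ebx, 18 → ebx=6-18=-12
add ecx, 1 → ecx=5+1=6
cmp ecx, 12  (cmp 6,12)
jne L2: taken
sub ebx, 3 → ebx=(-12)-3=-15
sub ebx, 18 → ebx=(-15)-18=-33
add ecx, 1 → ecx=6+1=7
cmp ecx, 12  (cmp 7,12)
jne L2: taken
sub ebx, 3 → ebx=(-33)-3=-36
sub ebx, 18 → ebx=(-36)-18=-54
add ecx, 1 → ecx=7+1=8
cmp ecx, 12  (cmp 8,12)
jne L2: taken
sub ebx, 3 → ebx=(-54)-3=-57
sub ebx, 18 → ebx=(-57)-18=-75
add ecx, 1 → ecx=8+1=9
cmp ecx, 12  (cmp 9,12)
jne L2: taken
sub ebx, 3 → ebx=(-75)-3=-78
sub ebx, 18 → ebx=(-78)-18=-96
add ecx, 1 → ecx=9+1=10
cmp ecx, 12  (cmp 10,12)
jne L2: taken
sub ebx, 3 → ebx=(-96)-3=-99
sub ebx, 18 → ebx=(-99)-18=-117
add ecx, 1 → ecx=10+1=11
cmp ecx, 12  (cmp 11,12)
jne L2: taken
sub ebx, 3 → ebx=(-117)-3=-120
sub ebx, 18 → ebx=(-120)-18=-138
add ecx, 1 → ecx=11+1=12
cmp ecx, 12  (cmp 12,12)
jne L2: not taken
halt.
Total executed instructions: 38.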